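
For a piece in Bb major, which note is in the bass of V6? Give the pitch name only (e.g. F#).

V in Bb major has root F; the chord is F-A-C.
The figure 6 means first inversion — the third is in the bass.

A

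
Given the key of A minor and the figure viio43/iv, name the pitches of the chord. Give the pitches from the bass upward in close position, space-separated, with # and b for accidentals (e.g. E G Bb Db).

G Bb C# E

viio43/iv is a secondary leading-tone chord. The target iv is D in A minor; the applied chord is rooted a semitone below, on C#.
Building a fully diminished seventh chord on C# gives C#-E-G-Bb.
The figured bass 43 indicates second inversion, placing the fifth (G) in the bass: G-Bb-C#-E.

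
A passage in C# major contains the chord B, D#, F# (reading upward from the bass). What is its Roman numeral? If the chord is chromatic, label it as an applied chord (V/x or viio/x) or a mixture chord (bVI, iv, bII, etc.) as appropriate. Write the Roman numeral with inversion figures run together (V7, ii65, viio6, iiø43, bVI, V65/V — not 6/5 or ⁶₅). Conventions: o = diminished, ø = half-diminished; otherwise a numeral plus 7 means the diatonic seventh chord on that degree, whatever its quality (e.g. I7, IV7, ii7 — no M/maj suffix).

The pitches B-D#-F# form a major triad rooted on B.
B is the lowered seventh degree of C# major (diatonic 7 would be B#). This is a major triad on the lowered seventh degree (the subtonic), borrowed from the parallel minor.

bVII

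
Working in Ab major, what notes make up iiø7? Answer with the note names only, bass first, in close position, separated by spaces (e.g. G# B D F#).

Bb Db Fb Ab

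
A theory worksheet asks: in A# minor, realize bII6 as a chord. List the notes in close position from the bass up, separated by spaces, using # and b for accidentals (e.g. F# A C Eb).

D# F# B

bII6 is the Neapolitan sixth — a major triad on the lowered second degree, here in its customary first inversion. In A# minor that root is B.
So the chord is B-D#-F#.
The figured bass 6 indicates first inversion, placing the third (D#) in the bass: D#-F#-B.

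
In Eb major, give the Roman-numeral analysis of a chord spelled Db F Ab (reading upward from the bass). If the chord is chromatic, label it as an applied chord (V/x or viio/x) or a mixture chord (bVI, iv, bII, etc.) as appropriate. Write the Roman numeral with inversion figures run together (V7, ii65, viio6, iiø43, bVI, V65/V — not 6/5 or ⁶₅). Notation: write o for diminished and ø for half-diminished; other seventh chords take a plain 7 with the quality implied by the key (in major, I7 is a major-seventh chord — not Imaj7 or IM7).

The pitches Db-F-Ab form a major triad rooted on Db.
Db is the lowered seventh degree of Eb major (diatonic 7 would be D). This is a major triad on the lowered seventh degree (the subtonic), borrowed from the parallel minor.

bVII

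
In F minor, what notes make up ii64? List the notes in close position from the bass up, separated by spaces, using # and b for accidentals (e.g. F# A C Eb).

D G Bb

Scale degree 2 in F minor is G; here the chord built on it is altered to a minor triad. ii64 is the minor supertonic, borrowed from the parallel major (the Dorian ii).
So the chord is G-Bb-D.
With the 64 figure the chord is in second inversion; from the bass D upward in close position it reads D-G-Bb.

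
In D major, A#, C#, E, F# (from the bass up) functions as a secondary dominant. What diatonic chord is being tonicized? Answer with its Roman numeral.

The chord is a dominant seventh chord on F#.
A dominant resolves down a perfect fifth: F# → B. In D major, B is scale degree 6, i.e. vi.

vi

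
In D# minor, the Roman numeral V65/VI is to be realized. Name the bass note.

A#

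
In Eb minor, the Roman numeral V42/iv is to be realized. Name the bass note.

Db

The applied chord V42/iv is rooted on Eb: Eb-G-Bb-Db.
The figure 42 means third inversion — the seventh is in the bass.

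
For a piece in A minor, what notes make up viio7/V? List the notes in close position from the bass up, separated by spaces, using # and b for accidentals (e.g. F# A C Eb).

D# F# A C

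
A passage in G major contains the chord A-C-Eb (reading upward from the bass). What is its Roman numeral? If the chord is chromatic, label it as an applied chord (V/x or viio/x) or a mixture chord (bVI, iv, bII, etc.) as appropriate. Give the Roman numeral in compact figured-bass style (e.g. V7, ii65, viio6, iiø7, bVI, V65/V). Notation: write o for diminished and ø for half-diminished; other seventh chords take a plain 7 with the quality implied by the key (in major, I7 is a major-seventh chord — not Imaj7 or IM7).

iio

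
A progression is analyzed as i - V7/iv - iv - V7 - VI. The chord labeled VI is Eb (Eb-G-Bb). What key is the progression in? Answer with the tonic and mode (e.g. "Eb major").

G minor

The chord Eb is a major triad rooted on Eb; its label is VI.
Counting down 5 scale steps from Eb places the tonic on G; a major triad on degree 6 is diatonic only in minor.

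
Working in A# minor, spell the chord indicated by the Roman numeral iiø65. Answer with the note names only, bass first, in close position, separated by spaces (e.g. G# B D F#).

D# F# A# B#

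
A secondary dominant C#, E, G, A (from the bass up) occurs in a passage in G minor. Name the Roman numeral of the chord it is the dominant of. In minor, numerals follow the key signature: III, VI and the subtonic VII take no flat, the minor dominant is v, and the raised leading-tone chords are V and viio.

V

The chord is a dominant seventh chord on A.
A dominant resolves down a perfect fifth: A → D. In G minor, D is scale degree 5, i.e. V.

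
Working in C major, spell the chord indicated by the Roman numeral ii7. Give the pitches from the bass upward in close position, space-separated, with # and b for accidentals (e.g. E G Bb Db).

D F A C

The numeral's case and figure indicate a minor seventh chord. In C major its root, the supertonic, is D.
That chord is spelled D-F-A-C.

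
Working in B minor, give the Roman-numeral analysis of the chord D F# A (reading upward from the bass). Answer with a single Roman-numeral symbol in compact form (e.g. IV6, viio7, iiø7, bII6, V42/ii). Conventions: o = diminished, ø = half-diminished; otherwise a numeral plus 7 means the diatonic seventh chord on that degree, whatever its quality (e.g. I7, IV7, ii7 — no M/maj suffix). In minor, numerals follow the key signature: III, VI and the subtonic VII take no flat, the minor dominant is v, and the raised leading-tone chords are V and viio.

Stacked in thirds the chord is D-F#-A: a major triad on D.
D is scale degree 3 in B minor, and a major triad on that degree is written III.

III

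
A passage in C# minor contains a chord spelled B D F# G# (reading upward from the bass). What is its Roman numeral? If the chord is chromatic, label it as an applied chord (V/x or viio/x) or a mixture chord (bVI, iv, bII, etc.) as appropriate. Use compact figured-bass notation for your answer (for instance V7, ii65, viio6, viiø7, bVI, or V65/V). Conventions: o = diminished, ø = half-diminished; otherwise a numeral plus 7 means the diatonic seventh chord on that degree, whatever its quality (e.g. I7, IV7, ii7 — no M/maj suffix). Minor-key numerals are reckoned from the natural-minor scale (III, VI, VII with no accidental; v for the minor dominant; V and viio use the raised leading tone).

Stacked in thirds the chord is G#-B-D-F#: a half-diminished seventh chord on G#.
G# sits a half step below A (VI in C# minor); a diminished chord there is the applied leading-tone chord of VI.
With B in the bass the chord is in first inversion, so the figured bass is 65.

viiø65/VI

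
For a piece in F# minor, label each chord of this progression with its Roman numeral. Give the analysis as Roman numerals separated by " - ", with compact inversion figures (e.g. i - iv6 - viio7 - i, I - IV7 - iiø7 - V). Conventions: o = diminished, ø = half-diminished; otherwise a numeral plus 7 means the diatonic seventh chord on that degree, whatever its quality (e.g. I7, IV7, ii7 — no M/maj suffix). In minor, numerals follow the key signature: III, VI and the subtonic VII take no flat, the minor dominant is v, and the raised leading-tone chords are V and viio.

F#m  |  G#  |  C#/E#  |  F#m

i - V/V - V6 - i

F#m: root F# is the tonic; minor triad there is i.
G# is the secondary dominant of V (major triad on G#): V/V.
C#/E#: major triad on C# = scale degree 5 → V6.
F#m has root F#, degree 1 in F# minor, so i.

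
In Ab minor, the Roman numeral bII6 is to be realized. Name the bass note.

Db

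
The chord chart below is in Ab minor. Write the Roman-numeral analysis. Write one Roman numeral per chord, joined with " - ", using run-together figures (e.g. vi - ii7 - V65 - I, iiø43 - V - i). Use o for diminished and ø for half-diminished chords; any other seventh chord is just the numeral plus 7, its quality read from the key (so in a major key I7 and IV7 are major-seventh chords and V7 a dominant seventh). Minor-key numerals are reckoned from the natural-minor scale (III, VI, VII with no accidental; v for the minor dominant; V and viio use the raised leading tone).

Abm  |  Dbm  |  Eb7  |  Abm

i - iv - V7 - i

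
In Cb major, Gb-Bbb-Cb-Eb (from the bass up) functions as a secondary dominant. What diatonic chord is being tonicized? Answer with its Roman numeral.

IV

The chord is a dominant seventh chord on Cb.
A dominant resolves down a perfect fifth: Cb → Fb. In Cb major, Fb is scale degree 4, i.e. IV.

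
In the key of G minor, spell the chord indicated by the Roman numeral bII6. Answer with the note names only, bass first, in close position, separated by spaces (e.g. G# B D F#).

Scale degree 2 in G minor is A; lowering it a half step gives Ab. bII6 is the Neapolitan sixth — a major triad on the lowered second degree, here in its customary first inversion.
So the chord is Ab-C-Eb.
The figured bass 6 indicates first inversion, placing the third (C) in the bass: C-Eb-Ab.

C Eb Ab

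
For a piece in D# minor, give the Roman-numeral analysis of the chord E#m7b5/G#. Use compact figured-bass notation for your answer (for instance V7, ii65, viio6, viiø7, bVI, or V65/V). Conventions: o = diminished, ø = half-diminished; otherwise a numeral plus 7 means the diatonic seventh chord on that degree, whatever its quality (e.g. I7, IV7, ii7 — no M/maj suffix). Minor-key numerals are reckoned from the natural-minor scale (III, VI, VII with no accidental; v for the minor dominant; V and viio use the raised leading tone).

Stacked in thirds the chord is E#-G#-B-D#: a half-diminished seventh chord on E#.
E# is scale degree 2 in D# minor, and a half-diminished seventh chord on that degree is written iiø7.
With G# in the bass the chord is in first inversion, so the figured bass is 65.

iiø65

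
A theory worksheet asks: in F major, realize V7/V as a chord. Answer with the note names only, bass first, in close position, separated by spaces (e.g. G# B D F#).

The slash means an applied dominant: we want the dominant of V. In F major, V is C major, and its dominant is built on G.
Building a dominant seventh chord on G gives G-B-D-F.

G B D F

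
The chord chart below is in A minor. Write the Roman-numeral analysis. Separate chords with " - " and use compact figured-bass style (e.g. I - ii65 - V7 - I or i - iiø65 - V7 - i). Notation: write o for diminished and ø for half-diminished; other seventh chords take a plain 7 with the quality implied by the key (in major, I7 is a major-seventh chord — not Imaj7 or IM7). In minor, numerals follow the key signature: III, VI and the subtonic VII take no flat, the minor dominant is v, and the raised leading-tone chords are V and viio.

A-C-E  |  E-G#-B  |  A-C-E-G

A-C-E: root A is the tonic; minor triad there is i.
E-G#-B: major triad on E = scale degree 5 → V.
A-C-E-G has root A, degree 1 in A minor, so i7.

i - V - i7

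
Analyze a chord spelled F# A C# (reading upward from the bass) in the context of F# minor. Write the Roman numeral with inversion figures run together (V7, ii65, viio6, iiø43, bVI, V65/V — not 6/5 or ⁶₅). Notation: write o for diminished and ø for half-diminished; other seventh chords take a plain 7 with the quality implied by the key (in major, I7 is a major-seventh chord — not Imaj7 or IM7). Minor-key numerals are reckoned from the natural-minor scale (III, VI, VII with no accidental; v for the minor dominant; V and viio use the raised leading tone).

i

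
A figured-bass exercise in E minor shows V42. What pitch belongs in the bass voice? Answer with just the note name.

A

V in E minor has root B; the chord is B-D#-F#-A.
The figure 42 means third inversion — the seventh is in the bass.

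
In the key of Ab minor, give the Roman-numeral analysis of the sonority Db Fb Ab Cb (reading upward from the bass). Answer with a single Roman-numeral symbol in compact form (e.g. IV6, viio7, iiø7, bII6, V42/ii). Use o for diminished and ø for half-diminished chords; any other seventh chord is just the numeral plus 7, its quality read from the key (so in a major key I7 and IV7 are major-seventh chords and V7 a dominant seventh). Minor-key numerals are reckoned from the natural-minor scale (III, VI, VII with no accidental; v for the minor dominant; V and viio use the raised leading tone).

iv7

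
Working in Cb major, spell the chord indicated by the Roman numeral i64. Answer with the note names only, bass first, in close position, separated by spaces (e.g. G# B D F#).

i64 is the minor tonic, borrowed from the parallel minor. In Cb major that root is Cb.
So the chord is Cb-Ebb-Gb, a minor triad.
The figured bass 64 indicates second inversion, placing the fifth (Gb) in the bass: Gb-Cb-Ebb.

Gb Cb Ebb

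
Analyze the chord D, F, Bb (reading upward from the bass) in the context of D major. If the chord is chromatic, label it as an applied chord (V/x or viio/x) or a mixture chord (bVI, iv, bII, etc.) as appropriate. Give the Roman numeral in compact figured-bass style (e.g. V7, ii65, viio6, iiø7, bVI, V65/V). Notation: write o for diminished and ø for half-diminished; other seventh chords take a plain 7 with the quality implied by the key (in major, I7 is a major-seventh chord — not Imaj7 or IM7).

bVI6

The pitches Bb-D-F form a major triad rooted on Bb.
Bb is the lowered sixth degree of D major (diatonic 6 would be B). This is a major triad on the lowered sixth degree, borrowed from the parallel minor.
With D in the bass the chord is in first inversion, so the figured bass is 6.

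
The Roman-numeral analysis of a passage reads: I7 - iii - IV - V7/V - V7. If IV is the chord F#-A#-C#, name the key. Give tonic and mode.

The chord F# is a major triad rooted on F#; its label is IV.
IV on F# implies F# is the subdominant; that puts the tonic at C#, and the uppercase numeral fits major mode.

C# major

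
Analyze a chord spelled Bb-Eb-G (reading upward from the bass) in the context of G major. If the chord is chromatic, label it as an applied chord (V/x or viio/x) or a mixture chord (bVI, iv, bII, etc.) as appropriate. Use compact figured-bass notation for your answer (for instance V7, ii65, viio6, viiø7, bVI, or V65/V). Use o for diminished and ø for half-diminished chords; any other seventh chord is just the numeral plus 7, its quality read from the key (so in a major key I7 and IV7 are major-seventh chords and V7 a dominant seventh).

bVI64

The pitches Eb-G-Bb form a major triad rooted on Eb.
Eb is the lowered sixth degree of G major (diatonic 6 would be E). This is a major triad on the lowered sixth degree, borrowed from the parallel minor.
With Bb in the bass the chord is in second inversion, so the figured bass is 64.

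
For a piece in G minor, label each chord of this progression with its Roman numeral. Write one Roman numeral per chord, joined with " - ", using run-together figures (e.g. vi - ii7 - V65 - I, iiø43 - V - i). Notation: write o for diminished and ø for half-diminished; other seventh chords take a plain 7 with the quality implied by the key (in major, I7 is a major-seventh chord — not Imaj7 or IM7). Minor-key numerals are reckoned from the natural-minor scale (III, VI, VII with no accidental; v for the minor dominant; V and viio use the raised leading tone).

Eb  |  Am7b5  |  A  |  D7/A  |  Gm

VI - iiø7 - V/V - V43 - i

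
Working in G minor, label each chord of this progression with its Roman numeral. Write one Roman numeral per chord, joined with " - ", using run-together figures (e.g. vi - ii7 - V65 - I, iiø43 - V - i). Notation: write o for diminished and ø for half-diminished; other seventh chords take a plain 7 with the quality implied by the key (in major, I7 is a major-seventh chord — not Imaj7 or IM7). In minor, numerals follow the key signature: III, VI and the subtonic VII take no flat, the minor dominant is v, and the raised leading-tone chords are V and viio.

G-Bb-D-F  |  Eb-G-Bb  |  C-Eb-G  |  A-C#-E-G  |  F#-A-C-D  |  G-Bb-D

G-Bb-D-F: minor seventh chord on G = scale degree 1 → i7.
Eb-G-Bb: root Eb is the submediant; major triad there is VI.
C-Eb-G: minor triad on C = scale degree 4 → iv.
A-C#-E-G is the secondary dominant of V (dominant seventh chord on A): V7/V.
F#-A-C-D has root D, degree 5 in G minor, so V65.
G-Bb-D: minor triad on G = scale degree 1 → i.

i7 - VI - iv - V7/V - V65 - i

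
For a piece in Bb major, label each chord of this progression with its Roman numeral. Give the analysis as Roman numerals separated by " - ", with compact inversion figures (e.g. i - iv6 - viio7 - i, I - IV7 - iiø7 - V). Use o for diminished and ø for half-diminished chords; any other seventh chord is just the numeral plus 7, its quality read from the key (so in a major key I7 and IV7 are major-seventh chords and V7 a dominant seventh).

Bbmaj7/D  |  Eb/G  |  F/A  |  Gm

Bbmaj7/D has root Bb, degree 1 in Bb major, so I65.
Eb/G has root Eb, degree 4 in Bb major, so IV6.
F/A: major triad on F = scale degree 5 → V6.
Gm: minor triad on G = scale degree 6 → vi.

I65 - IV6 - V6 - vi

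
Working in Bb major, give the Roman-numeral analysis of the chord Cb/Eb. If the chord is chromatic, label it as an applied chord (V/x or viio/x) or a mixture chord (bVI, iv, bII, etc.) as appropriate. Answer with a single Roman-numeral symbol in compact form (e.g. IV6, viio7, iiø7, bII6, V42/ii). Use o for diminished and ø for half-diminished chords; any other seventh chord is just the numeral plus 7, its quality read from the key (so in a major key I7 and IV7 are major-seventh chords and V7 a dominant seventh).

The pitches Cb-Eb-Gb form a major triad rooted on Cb.
Cb is the lowered second degree of Bb major (diatonic 2 would be C). This is the Neapolitan sixth — a major triad on the lowered second degree, here in its customary first inversion.
With Eb in the bass the chord is in first inversion, so the figured bass is 6.

bII6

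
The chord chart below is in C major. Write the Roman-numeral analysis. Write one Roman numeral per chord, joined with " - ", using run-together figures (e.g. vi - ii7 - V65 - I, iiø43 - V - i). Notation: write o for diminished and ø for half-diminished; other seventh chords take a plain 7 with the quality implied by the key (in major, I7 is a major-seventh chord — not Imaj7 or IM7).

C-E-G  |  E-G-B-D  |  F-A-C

C-E-G has root C, degree 1 in C major, so I.
E-G-B-D has root E, degree 3 in C major, so iii7.
F-A-C has root F, degree 4 in C major, so IV.

I - iii7 - IV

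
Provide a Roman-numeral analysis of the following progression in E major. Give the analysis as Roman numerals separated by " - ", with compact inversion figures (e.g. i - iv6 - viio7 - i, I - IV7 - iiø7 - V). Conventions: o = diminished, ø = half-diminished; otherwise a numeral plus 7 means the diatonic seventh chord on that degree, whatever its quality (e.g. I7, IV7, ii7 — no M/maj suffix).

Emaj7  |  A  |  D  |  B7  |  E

Emaj7: root E is the tonic; major seventh chord there is I7.
A: root A is the subdominant; major triad there is IV.
D: D with this quality isn't in the key; it's bVII, borrowed from the parallel minor.
B7 has root B, degree 5 in E major, so V7.
E: root E is the tonic; major triad there is I.

I7 - IV - bVII - V7 - I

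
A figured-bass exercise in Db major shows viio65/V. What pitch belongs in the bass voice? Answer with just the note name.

Bb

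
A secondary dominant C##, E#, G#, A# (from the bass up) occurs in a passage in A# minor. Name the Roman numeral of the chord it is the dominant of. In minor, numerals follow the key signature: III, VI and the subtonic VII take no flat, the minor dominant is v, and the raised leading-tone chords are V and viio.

iv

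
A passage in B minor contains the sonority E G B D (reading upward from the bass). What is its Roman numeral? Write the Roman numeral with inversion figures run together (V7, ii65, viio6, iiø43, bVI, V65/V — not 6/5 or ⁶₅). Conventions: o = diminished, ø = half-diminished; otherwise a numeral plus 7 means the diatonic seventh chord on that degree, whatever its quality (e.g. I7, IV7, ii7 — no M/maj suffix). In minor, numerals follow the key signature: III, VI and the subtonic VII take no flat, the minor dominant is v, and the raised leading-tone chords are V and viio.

Stacked in thirds the chord is E-G-B-D: a minor seventh chord on E.
In B minor, E is the subdominant; the diatonic minor seventh chord there is iv7.

iv7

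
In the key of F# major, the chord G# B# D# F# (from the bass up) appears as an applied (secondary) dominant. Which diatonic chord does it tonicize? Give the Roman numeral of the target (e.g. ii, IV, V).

The chord is a dominant seventh chord on G#.
A dominant resolves down a perfect fifth: G# → C#. In F# major, C# is scale degree 5, i.e. V.

V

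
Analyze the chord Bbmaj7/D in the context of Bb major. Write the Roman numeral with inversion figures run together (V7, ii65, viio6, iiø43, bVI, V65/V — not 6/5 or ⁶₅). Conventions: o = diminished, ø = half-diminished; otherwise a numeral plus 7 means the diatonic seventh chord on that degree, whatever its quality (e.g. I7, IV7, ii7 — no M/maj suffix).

Stacked in thirds the chord is Bb-D-F-A: a major seventh chord on Bb.
Bb is scale degree 1 in Bb major, and a major seventh chord on that degree is written I7.
With D in the bass the chord is in first inversion, so the figured bass is 65.

I65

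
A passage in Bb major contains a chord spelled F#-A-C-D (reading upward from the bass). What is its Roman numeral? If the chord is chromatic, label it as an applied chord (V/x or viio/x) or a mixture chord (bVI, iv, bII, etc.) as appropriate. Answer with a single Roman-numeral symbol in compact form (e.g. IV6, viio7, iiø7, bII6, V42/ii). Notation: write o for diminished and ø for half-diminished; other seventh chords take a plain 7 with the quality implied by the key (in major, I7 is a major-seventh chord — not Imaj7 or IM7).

The pitches D-F#-A-C form a dominant seventh chord rooted on D.
D is not a diatonic chord root with this quality in Bb major, but it lies a perfect fifth above G (vi), so the chord functions as an applied dominant of vi.
With F# in the bass the chord is in first inversion, so the figured bass is 65.

V65/vi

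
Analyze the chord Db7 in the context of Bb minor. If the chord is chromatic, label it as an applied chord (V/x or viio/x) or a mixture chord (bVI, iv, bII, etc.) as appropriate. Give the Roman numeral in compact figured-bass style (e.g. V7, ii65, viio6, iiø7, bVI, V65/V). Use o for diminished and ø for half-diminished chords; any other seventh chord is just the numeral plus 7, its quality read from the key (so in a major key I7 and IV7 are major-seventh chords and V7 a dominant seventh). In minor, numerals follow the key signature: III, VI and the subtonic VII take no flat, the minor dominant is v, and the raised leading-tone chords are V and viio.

V7/VI

Stacked in thirds the chord is Db-F-Ab-Cb: a dominant seventh chord on Db.
Db is not a diatonic chord root with this quality in Bb minor, but it lies a perfect fifth above Gb (VI), so the chord functions as an applied dominant of VI.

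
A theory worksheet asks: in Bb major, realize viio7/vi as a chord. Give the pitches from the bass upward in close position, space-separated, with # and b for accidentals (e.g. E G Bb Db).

F# A C Eb

viio7/vi is a secondary leading-tone chord. The target vi is G in Bb major; the applied chord is rooted a semitone below, on F#.
Building a fully diminished seventh chord on F# gives F#-A-C-Eb.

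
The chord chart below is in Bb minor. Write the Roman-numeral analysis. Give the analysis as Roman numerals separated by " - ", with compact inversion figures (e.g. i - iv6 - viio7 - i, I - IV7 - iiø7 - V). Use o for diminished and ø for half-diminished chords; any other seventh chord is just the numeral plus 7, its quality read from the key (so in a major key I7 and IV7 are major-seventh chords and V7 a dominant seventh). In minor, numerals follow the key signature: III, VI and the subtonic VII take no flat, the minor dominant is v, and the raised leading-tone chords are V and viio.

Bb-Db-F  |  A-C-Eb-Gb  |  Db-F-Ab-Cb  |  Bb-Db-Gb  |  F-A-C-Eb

i - viio7 - V7/VI - VI6 - V7

Bb-Db-F: root Bb is the tonic; minor triad there is i.
A-C-Eb-Gb: root A is the leading tone; fully diminished seventh chord there is viio7.
Db-F-Ab-Cb: chromatic; Db is V of VI, so V7/VI.
Bb-Db-Gb has root Gb, degree 6 in Bb minor, so VI6.
F-A-C-Eb: root F is the dominant; dominant seventh chord there is V7.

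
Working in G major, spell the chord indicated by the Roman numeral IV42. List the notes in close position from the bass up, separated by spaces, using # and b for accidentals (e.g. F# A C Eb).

B C E G

The numeral's case and figure indicate a major seventh chord. In G major its root, scale degree 4, is C.
Stacking thirds from C gives C-E-G-B.
With the 42 figure the chord is in third inversion; from the bass B upward in close position it reads B-C-E-G.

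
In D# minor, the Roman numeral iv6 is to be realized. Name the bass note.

B

iv in D# minor has root G#; the chord is G#-B-D#.
The figure 6 means first inversion — the third is in the bass.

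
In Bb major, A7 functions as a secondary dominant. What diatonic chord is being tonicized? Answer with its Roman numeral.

iii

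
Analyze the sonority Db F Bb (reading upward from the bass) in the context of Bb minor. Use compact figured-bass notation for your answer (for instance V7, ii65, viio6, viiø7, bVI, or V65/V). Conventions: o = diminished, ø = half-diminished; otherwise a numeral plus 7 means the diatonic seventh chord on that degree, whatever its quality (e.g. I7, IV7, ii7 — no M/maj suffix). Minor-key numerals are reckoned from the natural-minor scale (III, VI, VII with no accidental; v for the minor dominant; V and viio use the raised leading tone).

i6

The pitches Bb-Db-F form a minor triad rooted on Bb.
In Bb minor, Bb is the tonic; the diatonic minor triad there is i.
With Db in the bass the chord is in first inversion, so the figured bass is 6.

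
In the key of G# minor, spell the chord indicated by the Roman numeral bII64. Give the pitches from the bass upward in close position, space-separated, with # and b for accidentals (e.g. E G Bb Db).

Scale degree 2 in G# minor is A#; lowering it a half step gives A. bII64 is the Neapolitan chord — a major triad on the lowered second degree.
So the chord is A-C#-E, a major triad.
The figured bass 64 indicates second inversion, placing the fifth (E) in the bass: E-A-C#.

E A C#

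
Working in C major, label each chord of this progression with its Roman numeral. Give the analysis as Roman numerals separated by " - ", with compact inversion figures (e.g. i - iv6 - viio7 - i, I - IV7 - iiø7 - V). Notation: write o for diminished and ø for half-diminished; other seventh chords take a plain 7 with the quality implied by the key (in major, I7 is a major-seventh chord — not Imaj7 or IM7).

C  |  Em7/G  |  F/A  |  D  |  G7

C: major triad on C = scale degree 1 → I.
Em7/G has root E, degree 3 in C major, so iii65.
F/A has root F, degree 4 in C major, so IV6.
D: a major triad on D, the applied dominant of V → V/V.
G7: dominant seventh chord on G = scale degree 5 → V7.

I - iii65 - IV6 - V/V - V7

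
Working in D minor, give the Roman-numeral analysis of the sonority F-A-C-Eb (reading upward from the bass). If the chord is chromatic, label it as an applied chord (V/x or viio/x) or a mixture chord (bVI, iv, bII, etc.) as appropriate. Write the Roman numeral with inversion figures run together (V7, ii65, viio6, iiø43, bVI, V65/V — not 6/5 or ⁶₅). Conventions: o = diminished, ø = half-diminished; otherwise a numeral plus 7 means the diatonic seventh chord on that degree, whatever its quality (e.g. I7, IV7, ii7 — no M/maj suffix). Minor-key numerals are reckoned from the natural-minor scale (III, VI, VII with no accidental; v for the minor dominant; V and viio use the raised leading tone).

V7/VI

The pitches F-A-C-Eb form a dominant seventh chord rooted on F.
F is not a diatonic chord root with this quality in D minor, but it lies a perfect fifth above Bb (VI), so the chord functions as an applied dominant of VI.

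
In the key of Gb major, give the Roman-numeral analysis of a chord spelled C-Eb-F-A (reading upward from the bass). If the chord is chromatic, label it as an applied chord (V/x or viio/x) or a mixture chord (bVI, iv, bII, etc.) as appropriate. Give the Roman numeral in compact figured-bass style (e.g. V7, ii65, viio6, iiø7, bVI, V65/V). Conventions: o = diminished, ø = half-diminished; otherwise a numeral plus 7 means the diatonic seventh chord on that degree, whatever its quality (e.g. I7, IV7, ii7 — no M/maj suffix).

The pitches F-A-C-Eb form a dominant seventh chord rooted on F.
F is not a diatonic chord root with this quality in Gb major, but it lies a perfect fifth above Bb (iii), so the chord functions as an applied dominant of iii.
With C in the bass the chord is in second inversion, so the figured bass is 43.

V43/iii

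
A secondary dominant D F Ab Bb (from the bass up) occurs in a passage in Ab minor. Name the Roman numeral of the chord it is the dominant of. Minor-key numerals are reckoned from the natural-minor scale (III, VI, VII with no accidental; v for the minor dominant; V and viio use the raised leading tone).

V

The chord is a dominant seventh chord on Bb.
A dominant resolves down a perfect fifth: Bb → Eb. In Ab minor, Eb is scale degree 5, i.e. V.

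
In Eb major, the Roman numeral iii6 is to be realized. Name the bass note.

iii in Eb major has root G; the chord is G-Bb-D.
The figure 6 means first inversion — the third is in the bass.

Bb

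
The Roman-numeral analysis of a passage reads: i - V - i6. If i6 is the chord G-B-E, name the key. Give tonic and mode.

i6 is given as G-B-E — a minor triad with root E.
If E is scale degree 1 and the mode makes that degree carry a minor triad, the tonic is E and the mode is minor.

E minor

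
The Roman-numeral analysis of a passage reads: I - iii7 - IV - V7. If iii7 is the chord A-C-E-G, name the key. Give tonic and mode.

F major

The chord Am7 is a minor seventh chord rooted on A; its label is iii7.
If A is scale degree 3 and the mode makes that degree carry a minor seventh chord, the tonic is F and the mode is major.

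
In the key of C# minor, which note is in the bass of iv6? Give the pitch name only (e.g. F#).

iv in C# minor has root F#; the chord is F#-A-C#.
The figure 6 means first inversion — the third is in the bass.

A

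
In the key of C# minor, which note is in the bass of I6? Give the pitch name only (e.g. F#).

E#

I in C# minor has root C#; the chord is C#-E#-G#.
The figure 6 means first inversion — the third is in the bass.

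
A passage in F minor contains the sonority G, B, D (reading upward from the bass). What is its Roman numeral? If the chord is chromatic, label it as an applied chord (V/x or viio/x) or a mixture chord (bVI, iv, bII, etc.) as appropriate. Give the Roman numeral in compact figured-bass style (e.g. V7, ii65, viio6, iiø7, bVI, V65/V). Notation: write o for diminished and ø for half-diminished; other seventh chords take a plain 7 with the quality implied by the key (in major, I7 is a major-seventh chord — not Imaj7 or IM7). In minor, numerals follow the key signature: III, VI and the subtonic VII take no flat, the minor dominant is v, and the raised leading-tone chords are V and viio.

The pitches G-B-D form a major triad rooted on G.
G is not a diatonic chord root with this quality in F minor, but it lies a perfect fifth above C (V), so the chord functions as an applied dominant of V.

V/V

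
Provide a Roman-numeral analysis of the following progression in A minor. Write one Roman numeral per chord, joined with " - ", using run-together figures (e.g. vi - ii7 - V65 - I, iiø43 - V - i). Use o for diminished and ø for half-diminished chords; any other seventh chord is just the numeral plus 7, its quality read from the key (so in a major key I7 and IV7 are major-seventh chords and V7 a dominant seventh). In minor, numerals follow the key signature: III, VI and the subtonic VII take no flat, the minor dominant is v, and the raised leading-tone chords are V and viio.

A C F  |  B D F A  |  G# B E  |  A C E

A-C-F: root F is the submediant; major triad there is VI6.
B-D-F-A has root B, degree 2 in A minor, so iiø7.
G#-B-E: major triad on E = scale degree 5 → V6.
A-C-E: minor triad on A = scale degree 1 → i.

VI6 - iiø7 - V6 - i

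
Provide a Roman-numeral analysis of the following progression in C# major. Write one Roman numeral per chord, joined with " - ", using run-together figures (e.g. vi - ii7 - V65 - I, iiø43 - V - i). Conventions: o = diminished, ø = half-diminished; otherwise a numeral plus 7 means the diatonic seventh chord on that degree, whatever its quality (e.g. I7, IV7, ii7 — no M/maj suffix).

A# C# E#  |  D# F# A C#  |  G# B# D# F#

vi - iiø7 - V7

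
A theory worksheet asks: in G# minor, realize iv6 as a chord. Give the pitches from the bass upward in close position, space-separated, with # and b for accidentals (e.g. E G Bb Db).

E G# C#

In G# minor, the subdominant is C#, and the diatonic chord built there is a minor triad.
That chord is spelled C#-E-G#.
The figured bass 6 indicates first inversion, placing the third (E) in the bass: E-G#-C#.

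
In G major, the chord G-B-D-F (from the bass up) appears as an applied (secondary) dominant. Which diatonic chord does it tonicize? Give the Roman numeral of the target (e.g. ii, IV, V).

The chord is a dominant seventh chord on G.
A dominant resolves down a perfect fifth: G → C. In G major, C is scale degree 4, i.e. IV.

IV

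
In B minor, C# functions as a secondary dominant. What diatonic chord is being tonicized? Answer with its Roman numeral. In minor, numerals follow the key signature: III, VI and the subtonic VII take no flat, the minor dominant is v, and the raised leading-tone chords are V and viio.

V

The chord is a major triad on C#.
A dominant resolves down a perfect fifth: C# → F#. In B minor, F# is scale degree 5, i.e. V.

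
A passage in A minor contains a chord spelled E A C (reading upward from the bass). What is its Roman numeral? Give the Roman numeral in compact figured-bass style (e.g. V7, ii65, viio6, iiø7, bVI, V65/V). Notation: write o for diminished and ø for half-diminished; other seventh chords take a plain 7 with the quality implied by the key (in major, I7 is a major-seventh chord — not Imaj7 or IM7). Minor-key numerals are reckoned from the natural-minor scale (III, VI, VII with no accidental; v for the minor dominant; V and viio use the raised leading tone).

i64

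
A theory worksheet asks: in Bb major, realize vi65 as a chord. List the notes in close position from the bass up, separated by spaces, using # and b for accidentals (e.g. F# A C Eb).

Bb D F G

In Bb major, scale degree 6 is G, and the diatonic chord built there is a minor seventh chord.
Stacking thirds from G gives G-Bb-D-F.
The figured bass 65 indicates first inversion, placing the third (Bb) in the bass: Bb-D-F-G.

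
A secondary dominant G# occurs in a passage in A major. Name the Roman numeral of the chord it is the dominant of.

iii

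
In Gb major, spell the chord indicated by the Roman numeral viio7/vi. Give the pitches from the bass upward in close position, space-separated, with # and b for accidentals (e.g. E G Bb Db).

D F Ab Cb

viio7/vi is a secondary leading-tone chord. The target vi is Eb in Gb major; the applied chord is rooted a semitone below, on D.
Building a fully diminished seventh chord on D gives D-F-Ab-Cb.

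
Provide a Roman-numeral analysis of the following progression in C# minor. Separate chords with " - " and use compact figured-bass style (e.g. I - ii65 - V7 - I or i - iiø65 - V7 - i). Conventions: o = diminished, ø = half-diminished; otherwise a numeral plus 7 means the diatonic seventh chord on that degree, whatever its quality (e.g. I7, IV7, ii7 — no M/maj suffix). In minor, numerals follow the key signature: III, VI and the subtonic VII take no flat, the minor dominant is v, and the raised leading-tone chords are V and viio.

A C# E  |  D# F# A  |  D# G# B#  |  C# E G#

VI - iio - V64 - i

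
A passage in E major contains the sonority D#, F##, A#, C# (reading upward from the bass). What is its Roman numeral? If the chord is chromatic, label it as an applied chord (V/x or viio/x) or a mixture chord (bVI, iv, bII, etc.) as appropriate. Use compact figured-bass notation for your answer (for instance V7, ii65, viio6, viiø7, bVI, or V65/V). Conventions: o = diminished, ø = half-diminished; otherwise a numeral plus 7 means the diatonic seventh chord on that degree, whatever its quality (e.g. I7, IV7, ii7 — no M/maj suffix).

The pitches D#-F##-A#-C# form a dominant seventh chord rooted on D#.
D# is not a diatonic chord root with this quality in E major, but it lies a perfect fifth above G# (iii), so the chord functions as an applied dominant of iii.

V7/iii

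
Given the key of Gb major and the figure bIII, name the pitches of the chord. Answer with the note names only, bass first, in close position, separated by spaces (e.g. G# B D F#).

Bbb Db Fb

Scale degree 3 in Gb major is Bb; lowering it a half step gives Bbb. bIII is a major triad on the lowered third degree, borrowed from the parallel minor.
So the chord is Bbb-Db-Fb.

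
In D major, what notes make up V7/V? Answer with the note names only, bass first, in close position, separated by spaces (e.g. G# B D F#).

E G# B D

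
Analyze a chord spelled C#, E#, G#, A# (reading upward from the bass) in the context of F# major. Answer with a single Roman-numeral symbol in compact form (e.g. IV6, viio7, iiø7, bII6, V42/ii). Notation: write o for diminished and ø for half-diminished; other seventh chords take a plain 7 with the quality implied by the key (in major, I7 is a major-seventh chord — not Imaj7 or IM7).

iii65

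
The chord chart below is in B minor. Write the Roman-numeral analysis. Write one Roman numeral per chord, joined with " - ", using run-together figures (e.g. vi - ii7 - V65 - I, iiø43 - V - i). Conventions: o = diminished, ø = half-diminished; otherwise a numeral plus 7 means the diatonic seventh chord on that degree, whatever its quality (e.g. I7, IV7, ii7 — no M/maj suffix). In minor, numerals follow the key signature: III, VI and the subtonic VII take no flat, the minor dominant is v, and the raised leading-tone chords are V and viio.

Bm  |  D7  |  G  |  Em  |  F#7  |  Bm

Bm: root B is the tonic; minor triad there is i.
D7: a dominant seventh chord on D, the applied dominant of VI → V7/VI.
G: root G is the submediant; major triad there is VI.
Em: minor triad on E = scale degree 4 → iv.
F#7 has root F#, degree 5 in B minor, so V7.
Bm has root B, degree 1 in B minor, so i.

i - V7/VI - VI - iv - V7 - i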